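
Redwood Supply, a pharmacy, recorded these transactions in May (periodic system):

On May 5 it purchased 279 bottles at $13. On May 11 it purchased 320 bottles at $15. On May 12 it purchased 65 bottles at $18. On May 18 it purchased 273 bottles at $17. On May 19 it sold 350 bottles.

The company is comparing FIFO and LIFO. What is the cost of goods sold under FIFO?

FIFO COGS: 279 @ $13 + 71 @ $15 = $4,692
LIFO COGS: 273 @ $17 + 65 @ $18 + 12 @ $15 = $5,991

COGS = $4,692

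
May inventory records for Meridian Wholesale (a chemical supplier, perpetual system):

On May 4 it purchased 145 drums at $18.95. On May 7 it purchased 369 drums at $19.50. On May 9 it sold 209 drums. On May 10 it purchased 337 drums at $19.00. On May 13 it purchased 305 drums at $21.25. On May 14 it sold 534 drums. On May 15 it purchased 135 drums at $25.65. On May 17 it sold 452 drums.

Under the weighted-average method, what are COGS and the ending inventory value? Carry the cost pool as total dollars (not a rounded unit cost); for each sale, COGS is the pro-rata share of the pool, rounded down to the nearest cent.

After May 4: 145 on hand, pool $2,747.75 (≈ $18.9500 each)
After May 7: 514 on hand, pool $9,943.25 (≈ $19.3448 each)
May 9, sell 209: 209/514 × $9,943.25 → $4,043.07
After May 10: 642 on hand, pool $12,303.18 (≈ $19.1638 each)
After May 13: 947 on hand, pool $18,784.43 (≈ $19.8357 each)
May 14, sell 534: 534/947 × $18,784.43 → $10,592.27
After May 15: 548 on hand, pool $11,654.91 (≈ $21.2681 each)
May 17, sell 452: 452/548 × $11,654.91 → $9,613.17
Total COGS = $4,043.07 + $10,592.27 + $9,613.17 = $24,248.51
Ending inventory (cost pool remaining) = $2,041.74
Check: goods available $26,290.25 = COGS $24,248.51 + ending $2,041.74

COGS = $24,248.51; ending inventory = $2,041.74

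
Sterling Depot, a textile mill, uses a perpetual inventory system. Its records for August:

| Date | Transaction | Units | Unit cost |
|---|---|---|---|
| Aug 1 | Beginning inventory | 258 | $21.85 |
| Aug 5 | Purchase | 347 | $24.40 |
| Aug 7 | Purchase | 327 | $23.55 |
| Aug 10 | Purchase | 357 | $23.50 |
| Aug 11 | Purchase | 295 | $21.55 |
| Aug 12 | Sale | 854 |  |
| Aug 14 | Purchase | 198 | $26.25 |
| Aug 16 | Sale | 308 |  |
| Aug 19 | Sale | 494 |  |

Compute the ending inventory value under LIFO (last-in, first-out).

Ending inventory = $2,753.10

Aug 12, 854 sold [LIFO — newest first]: 295 @ $21.55 + 357 @ $23.50 + 202 @ $23.55 = $19,503.85
Aug 16, 308 sold [LIFO — newest first]: 198 @ $26.25 + 110 @ $23.55 = $7,788.00
Aug 19, 494 sold [LIFO — newest first]: 15 @ $23.55 + 347 @ $24.40 + 132 @ $21.85 = $11,704.25
Total COGS = $19,503.85 + $7,788.00 + $11,704.25 = $38,996.10
Ending inventory: 126 @ $21.85 = $2,753.10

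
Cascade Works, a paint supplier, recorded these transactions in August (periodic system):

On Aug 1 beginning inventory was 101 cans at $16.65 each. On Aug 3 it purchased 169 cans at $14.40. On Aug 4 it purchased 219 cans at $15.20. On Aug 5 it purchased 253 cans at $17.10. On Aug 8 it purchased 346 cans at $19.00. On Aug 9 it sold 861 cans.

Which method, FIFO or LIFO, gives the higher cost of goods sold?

FIFO COGS: 101 @ $16.65 + 169 @ $14.40 + 219 @ $15.20 + 253 @ $17.10 + 119 @ $19.00 = $14,031.35
LIFO COGS: 346 @ $19.00 + 253 @ $17.10 + 219 @ $15.20 + 43 @ $14.40 = $14,848.30

LIFO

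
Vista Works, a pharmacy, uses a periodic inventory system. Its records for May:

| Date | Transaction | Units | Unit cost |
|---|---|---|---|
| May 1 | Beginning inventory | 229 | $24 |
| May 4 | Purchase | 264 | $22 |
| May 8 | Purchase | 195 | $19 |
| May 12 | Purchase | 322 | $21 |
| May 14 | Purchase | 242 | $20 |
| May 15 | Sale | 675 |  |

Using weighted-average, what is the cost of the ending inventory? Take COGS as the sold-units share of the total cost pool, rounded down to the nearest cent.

May 15, sell 675: 675/1252 × $26,611.00 → $14,346.98
Ending inventory (cost pool remaining) = $12,264.02
Check: goods available $26,611.00 = COGS $14,346.98 + ending $12,264.02

Ending inventory = $12,264.02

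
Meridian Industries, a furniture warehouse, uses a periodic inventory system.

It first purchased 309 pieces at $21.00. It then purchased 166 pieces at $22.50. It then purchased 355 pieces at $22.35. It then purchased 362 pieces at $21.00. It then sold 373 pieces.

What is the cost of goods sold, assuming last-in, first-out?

COGS = $7,847.85

Sale 1 (373) [LIFO — newest first]: 362 @ $21.00 + 11 @ $22.35 = $7,847.85
Ending inventory: 309 @ $21.00 + 166 @ $22.50 + 344 @ $22.35 = $17,912.40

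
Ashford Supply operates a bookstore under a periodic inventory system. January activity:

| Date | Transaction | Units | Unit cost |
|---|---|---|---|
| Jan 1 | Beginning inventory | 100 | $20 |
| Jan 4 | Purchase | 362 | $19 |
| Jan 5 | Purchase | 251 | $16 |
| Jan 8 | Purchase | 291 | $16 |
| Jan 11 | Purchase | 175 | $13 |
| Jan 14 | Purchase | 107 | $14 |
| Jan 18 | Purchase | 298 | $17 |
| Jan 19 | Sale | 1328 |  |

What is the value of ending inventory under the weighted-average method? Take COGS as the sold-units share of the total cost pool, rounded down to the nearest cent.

Jan 19, sell 1328: 1328/1584 × $26,389.00 → $22,124.11
Ending inventory (cost pool remaining) = $4,264.89
Check: goods available $26,389.00 = COGS $22,124.11 + ending $4,264.89

Ending inventory = $4,264.89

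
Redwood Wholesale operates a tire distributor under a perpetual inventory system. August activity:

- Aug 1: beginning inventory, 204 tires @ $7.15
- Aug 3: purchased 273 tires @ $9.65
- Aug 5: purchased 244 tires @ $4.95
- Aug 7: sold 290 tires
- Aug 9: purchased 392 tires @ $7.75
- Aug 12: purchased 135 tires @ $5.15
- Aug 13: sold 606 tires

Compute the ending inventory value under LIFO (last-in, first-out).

Ending inventory = $2,886.80

Aug 7, 290 sold [LIFO — newest first]: 244 @ $4.95 + 46 @ $9.65 = $1,651.70
Aug 13, 606 sold [LIFO — newest first]: 135 @ $5.15 + 392 @ $7.75 + 79 @ $9.65 = $4,495.60
Total COGS = $1,651.70 + $4,495.60 = $6,147.30
Ending inventory: 204 @ $7.15 + 148 @ $9.65 = $2,886.80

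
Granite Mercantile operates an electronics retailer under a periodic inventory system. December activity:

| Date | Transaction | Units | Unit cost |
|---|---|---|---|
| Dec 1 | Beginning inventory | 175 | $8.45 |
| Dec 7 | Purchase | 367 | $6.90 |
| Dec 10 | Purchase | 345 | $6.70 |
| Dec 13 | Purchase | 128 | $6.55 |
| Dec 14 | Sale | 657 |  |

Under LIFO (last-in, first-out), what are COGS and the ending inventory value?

COGS = $4,419.50; ending inventory = $2,741.45

Dec 14, 657 sold [LIFO — newest first]: 128 @ $6.55 + 345 @ $6.70 + 184 @ $6.90 = $4,419.50
Ending inventory: 175 @ $8.45 + 183 @ $6.90 = $2,741.45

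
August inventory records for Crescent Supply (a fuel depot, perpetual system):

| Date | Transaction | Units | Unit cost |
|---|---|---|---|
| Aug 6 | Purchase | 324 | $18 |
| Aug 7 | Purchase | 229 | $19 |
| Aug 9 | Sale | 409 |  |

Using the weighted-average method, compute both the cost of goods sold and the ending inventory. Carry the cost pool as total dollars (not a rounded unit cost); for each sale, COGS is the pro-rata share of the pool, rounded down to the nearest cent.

COGS = $7,531.36; ending inventory = $2,651.64

After Aug 6: 324 on hand, pool $5,832.00 (≈ $18.0000 each)
After Aug 7: 553 on hand, pool $10,183.00 (≈ $18.4141 each)
Aug 9, sell 409: 409/553 × $10,183.00 → $7,531.36
Ending inventory (cost pool remaining) = $2,651.64
Check: goods available $10,183.00 = COGS $7,531.36 + ending $2,651.64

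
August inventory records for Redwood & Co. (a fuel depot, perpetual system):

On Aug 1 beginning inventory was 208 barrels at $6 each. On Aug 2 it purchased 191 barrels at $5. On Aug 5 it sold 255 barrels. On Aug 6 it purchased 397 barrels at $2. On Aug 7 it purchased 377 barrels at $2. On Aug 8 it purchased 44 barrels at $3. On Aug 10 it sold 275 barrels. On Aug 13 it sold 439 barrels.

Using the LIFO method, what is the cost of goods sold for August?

Aug 5, 255 sold [LIFO — newest first]: 191 @ $5 + 64 @ $6 = $1,339
Aug 10, 275 sold [LIFO — newest first]: 44 @ $3 + 231 @ $2 = $594
Aug 13, 439 sold [LIFO — newest first]: 146 @ $2 + 293 @ $2 = $878
Total COGS = $1,339 + $594 + $878 = $2,811
Ending inventory: 144 @ $6 + 104 @ $2 = $1,072

COGS = $2,811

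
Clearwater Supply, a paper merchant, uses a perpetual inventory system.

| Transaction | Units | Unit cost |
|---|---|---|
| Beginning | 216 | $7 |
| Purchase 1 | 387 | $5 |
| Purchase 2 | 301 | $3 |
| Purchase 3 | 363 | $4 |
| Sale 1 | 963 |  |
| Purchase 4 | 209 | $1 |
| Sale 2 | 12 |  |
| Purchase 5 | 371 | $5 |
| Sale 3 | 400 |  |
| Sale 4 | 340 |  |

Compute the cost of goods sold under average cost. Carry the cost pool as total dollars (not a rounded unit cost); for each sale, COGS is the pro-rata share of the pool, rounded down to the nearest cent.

COGS = $7,348.49

After Beginning: 216 on hand, pool $1,512.00 (≈ $7.0000 each)
After Purchase 1: 603 on hand, pool $3,447.00 (≈ $5.7164 each)
After Purchase 2: 904 on hand, pool $4,350.00 (≈ $4.8119 each)
After Purchase 3: 1267 on hand, pool $5,802.00 (≈ $4.5793 each)
Sale 1, sell 963: 963/1267 × $5,802.00 → $4,409.88
After Purchase 4: 513 on hand, pool $1,601.12 (≈ $3.1211 each)
Sale 2, sell 12: 12/513 × $1,601.12 → $37.45
After Purchase 5: 872 on hand, pool $3,418.67 (≈ $3.9205 each)
Sale 3, sell 400: 400/872 × $3,418.67 → $1,568.19
Sale 4, sell 340: 340/472 × $1,850.48 → $1,332.97
Total COGS = $4,409.88 + $37.45 + $1,568.19 + $1,332.97 = $7,348.49
Ending inventory (cost pool remaining) = $517.51
Check: goods available $7,866.00 = COGS $7,348.49 + ending $517.51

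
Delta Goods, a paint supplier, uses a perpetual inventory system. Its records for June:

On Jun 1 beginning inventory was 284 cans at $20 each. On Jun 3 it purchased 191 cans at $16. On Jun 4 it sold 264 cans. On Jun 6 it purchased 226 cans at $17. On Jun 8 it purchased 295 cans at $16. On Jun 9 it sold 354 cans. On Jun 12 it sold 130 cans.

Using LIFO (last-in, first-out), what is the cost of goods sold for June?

COGS = $12,449

Jun 4, 264 sold [LIFO — newest first]: 191 @ $16 + 73 @ $20 = $4,516
Jun 9, 354 sold [LIFO — newest first]: 295 @ $16 + 59 @ $17 = $5,723
Jun 12, 130 sold [LIFO — newest first]: 130 @ $17 = $2,210
Total COGS = $4,516 + $5,723 + $2,210 = $12,449
Ending inventory: 211 @ $20 + 37 @ $17 = $4,849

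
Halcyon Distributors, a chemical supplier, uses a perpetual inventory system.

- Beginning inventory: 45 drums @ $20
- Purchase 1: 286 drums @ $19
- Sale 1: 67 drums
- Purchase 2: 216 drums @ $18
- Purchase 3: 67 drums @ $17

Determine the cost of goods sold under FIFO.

Sale 1 (67) [FIFO — oldest first]: 45 @ $20 + 22 @ $19 = $1,318
Ending inventory: 264 @ $19 + 216 @ $18 + 67 @ $17 = $10,043

COGS = $1,318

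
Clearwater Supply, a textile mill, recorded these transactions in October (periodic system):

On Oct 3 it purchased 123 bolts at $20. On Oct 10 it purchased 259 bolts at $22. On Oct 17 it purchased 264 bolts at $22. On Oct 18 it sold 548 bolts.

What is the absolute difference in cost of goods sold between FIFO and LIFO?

FIFO COGS: 123 @ $20 + 259 @ $22 + 166 @ $22 = $11,810
LIFO COGS: 264 @ $22 + 259 @ $22 + 25 @ $20 = $12,006
Difference = |$11,810 − $12,006| = $196

$196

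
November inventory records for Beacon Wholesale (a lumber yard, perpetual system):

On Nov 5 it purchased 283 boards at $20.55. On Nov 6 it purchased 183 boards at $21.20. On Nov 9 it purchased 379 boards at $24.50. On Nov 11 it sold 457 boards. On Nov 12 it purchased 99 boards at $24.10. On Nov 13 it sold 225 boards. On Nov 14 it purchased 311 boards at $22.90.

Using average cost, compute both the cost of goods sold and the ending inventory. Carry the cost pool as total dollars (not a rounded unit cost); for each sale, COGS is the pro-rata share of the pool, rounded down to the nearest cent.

After Nov 5: 283 on hand, pool $5,815.65 (≈ $20.5500 each)
After Nov 6: 466 on hand, pool $9,695.25 (≈ $20.8053 each)
After Nov 9: 845 on hand, pool $18,980.75 (≈ $22.4624 each)
Nov 11, sell 457: 457/845 × $18,980.75 → $10,265.32
After Nov 12: 487 on hand, pool $11,101.33 (≈ $22.7953 each)
Nov 13, sell 225: 225/487 × $11,101.33 → $5,128.95
After Nov 14: 573 on hand, pool $13,094.28 (≈ $22.8521 each)
Total COGS = $10,265.32 + $5,128.95 = $15,394.27
Ending inventory (cost pool remaining) = $13,094.28
Check: goods available $28,488.55 = COGS $15,394.27 + ending $13,094.28

COGS = $15,394.27; ending inventory = $13,094.28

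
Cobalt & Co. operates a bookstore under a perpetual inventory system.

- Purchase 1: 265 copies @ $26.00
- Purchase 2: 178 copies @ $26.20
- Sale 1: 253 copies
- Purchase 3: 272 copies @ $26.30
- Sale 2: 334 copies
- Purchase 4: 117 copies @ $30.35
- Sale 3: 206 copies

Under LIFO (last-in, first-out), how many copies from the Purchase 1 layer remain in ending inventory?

Sale 1 (253) [LIFO — newest first]: 178 @ $26.20 + 75 @ $26.00 = $6,613.60
Sale 2 (334) [LIFO — newest first]: 272 @ $26.30 + 62 @ $26.00 = $8,765.60
Sale 3 (206) [LIFO — newest first]: 117 @ $30.35 + 89 @ $26.00 = $5,864.95
Total COGS = $6,613.60 + $8,765.60 + $5,864.95 = $21,244.15
Ending inventory: 39 @ $26.00 = $1,014.00
Check: goods available $22,258.15 = COGS $21,244.15 + ending $1,014.00

39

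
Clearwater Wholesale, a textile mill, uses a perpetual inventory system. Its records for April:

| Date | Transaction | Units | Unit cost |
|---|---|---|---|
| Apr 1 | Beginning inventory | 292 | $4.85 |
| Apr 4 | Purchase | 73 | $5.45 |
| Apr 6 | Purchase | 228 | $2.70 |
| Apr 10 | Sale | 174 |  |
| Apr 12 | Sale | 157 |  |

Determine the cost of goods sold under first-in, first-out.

Apr 10, 174 sold [FIFO — oldest first]: 174 @ $4.85 = $843.90
Apr 12, 157 sold [FIFO — oldest first]: 118 @ $4.85 + 39 @ $5.45 = $784.85
Total COGS = $843.90 + $784.85 = $1,628.75
Ending inventory: 34 @ $5.45 + 228 @ $2.70 = $800.90
Check: goods available $2,429.65 = COGS $1,628.75 + ending $800.90

COGS = $1,628.75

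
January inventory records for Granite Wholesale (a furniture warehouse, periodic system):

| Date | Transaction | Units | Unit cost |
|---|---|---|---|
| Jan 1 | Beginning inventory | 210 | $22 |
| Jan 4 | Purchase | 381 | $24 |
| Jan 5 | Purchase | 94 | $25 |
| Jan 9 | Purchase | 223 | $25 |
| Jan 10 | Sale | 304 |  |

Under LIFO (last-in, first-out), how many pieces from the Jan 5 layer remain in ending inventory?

13

Jan 10, 304 sold [LIFO — newest first]: 223 @ $25 + 81 @ $25 = $7,600
Ending inventory: 210 @ $22 + 381 @ $24 + 13 @ $25 = $14,089
Check: goods available $21,689 = COGS $7,600 + ending $14,089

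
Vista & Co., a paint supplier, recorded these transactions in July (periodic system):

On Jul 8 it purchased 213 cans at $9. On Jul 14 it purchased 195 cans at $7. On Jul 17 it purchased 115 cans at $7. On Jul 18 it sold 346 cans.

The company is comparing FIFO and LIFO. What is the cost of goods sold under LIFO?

FIFO COGS: 213 @ $9 + 133 @ $7 = $2,848
LIFO COGS: 115 @ $7 + 195 @ $7 + 36 @ $9 = $2,494

COGS = $2,494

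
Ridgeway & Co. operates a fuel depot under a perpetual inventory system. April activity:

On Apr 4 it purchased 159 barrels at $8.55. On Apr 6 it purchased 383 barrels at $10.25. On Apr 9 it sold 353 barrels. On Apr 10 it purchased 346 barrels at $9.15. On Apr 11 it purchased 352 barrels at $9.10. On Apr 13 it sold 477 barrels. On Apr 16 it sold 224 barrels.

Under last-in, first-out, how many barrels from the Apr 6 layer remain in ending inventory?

27

Apr 9, 353 sold [LIFO — newest first]: 353 @ $10.25 = $3,618.25
Apr 13, 477 sold [LIFO — newest first]: 352 @ $9.10 + 125 @ $9.15 = $4,346.95
Apr 16, 224 sold [LIFO — newest first]: 221 @ $9.15 + 3 @ $10.25 = $2,052.90
Total COGS = $3,618.25 + $4,346.95 + $2,052.90 = $10,018.10
Ending inventory: 159 @ $8.55 + 27 @ $10.25 = $1,636.20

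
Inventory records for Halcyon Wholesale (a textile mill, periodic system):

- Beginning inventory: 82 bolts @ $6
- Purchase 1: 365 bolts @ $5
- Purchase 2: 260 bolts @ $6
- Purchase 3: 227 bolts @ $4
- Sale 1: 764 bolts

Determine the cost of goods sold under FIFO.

Sale 1 (764) [FIFO — oldest first]: 82 @ $6 + 365 @ $5 + 260 @ $6 + 57 @ $4 = $4,105
Ending inventory: 170 @ $4 = $680

COGS = $4,105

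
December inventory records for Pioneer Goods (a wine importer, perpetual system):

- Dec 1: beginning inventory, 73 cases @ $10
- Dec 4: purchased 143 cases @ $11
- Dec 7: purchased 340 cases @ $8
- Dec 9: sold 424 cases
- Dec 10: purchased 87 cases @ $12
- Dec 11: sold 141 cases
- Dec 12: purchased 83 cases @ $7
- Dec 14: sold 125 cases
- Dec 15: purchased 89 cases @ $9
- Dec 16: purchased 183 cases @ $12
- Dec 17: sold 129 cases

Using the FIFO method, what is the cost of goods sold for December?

COGS = $7,497

Dec 9, 424 sold [FIFO — oldest first]: 73 @ $10 + 143 @ $11 + 208 @ $8 = $3,967
Dec 11, 141 sold [FIFO — oldest first]: 132 @ $8 + 9 @ $12 = $1,164
Dec 14, 125 sold [FIFO — oldest first]: 78 @ $12 + 47 @ $7 = $1,265
Dec 17, 129 sold [FIFO — oldest first]: 36 @ $7 + 89 @ $9 + 4 @ $12 = $1,101
Total COGS = $3,967 + $1,164 + $1,265 + $1,101 = $7,497
Ending inventory: 179 @ $12 = $2,148
Check: goods available $9,645 = COGS $7,497 + ending $2,148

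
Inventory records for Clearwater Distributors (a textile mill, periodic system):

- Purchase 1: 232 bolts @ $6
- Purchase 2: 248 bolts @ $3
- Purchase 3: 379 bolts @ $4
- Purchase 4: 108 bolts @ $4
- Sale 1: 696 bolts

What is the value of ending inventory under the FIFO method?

Sale 1 (696) [FIFO — oldest first]: 232 @ $6 + 248 @ $3 + 216 @ $4 = $3,000
Ending inventory: 163 @ $4 + 108 @ $4 = $1,084
Check: goods available $4,084 = COGS $3,000 + ending $1,084

Ending inventory = $1,084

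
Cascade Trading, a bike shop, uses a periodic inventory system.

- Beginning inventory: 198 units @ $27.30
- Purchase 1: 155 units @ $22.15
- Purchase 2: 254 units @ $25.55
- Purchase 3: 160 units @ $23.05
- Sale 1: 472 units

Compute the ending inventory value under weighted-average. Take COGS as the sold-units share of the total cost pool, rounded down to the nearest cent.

Ending inventory = $7,313.99

Sale 1, sell 472: 472/767 × $19,016.35 → $11,702.36
Ending inventory (cost pool remaining) = $7,313.99
Check: goods available $19,016.35 = COGS $11,702.36 + ending $7,313.99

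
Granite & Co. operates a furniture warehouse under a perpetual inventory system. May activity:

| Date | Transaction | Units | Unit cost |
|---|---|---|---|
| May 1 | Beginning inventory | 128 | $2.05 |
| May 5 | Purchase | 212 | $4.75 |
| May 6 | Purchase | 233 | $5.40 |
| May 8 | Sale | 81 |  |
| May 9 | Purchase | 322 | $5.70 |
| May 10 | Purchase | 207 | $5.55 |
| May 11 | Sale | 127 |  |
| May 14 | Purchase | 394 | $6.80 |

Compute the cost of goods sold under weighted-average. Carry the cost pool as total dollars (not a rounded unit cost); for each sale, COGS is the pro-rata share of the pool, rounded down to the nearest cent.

COGS = $998.46

After May 1: 128 on hand, pool $262.40 (≈ $2.0500 each)
After May 5: 340 on hand, pool $1,269.40 (≈ $3.7335 each)
After May 6: 573 on hand, pool $2,527.60 (≈ $4.4112 each)
May 8, sell 81: 81/573 × $2,527.60 → $357.30
After May 9: 814 on hand, pool $4,005.70 (≈ $4.9210 each)
After May 10: 1021 on hand, pool $5,154.55 (≈ $5.0485 each)
May 11, sell 127: 127/1021 × $5,154.55 → $641.16
After May 14: 1288 on hand, pool $7,192.59 (≈ $5.5843 each)
Total COGS = $357.30 + $641.16 = $998.46
Ending inventory (cost pool remaining) = $7,192.59
Check: goods available $8,191.05 = COGS $998.46 + ending $7,192.59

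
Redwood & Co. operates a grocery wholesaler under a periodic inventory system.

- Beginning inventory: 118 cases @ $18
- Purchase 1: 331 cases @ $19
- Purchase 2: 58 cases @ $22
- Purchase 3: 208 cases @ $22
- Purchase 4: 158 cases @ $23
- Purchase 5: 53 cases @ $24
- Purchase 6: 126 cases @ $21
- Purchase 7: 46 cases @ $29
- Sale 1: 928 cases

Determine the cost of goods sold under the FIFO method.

COGS = $19,213

Sale 1 (928) [FIFO — oldest first]: 118 @ $18 + 331 @ $19 + 58 @ $22 + 208 @ $22 + 158 @ $23 + 53 @ $24 + 2 @ $21 = $19,213
Ending inventory: 124 @ $21 + 46 @ $29 = $3,938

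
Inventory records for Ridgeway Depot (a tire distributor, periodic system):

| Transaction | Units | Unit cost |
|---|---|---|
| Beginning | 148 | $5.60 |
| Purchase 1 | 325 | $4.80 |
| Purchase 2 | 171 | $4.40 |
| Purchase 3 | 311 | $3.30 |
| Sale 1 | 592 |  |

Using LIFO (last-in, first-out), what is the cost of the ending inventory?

Sale 1 (592) [LIFO — newest first]: 311 @ $3.30 + 171 @ $4.40 + 110 @ $4.80 = $2,306.70
Ending inventory: 148 @ $5.60 + 215 @ $4.80 = $1,860.80
Check: goods available $4,167.50 = COGS $2,306.70 + ending $1,860.80

Ending inventory = $1,860.80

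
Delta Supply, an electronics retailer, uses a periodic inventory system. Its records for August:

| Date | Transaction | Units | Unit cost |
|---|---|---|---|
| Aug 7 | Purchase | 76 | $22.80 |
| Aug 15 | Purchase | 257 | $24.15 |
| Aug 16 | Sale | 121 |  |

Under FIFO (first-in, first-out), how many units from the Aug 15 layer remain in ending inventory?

Aug 16, 121 sold [FIFO — oldest first]: 76 @ $22.80 + 45 @ $24.15 = $2,819.55
Ending inventory: 212 @ $24.15 = $5,119.80
Check: goods available $7,939.35 = COGS $2,819.55 + ending $5,119.80

212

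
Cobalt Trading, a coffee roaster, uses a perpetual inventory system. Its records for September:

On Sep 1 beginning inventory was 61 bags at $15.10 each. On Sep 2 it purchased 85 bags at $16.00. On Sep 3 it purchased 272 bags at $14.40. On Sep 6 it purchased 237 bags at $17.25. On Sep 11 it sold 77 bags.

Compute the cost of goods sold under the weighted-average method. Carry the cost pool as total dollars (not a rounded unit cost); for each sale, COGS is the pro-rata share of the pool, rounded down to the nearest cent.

After Sep 1: 61 on hand, pool $921.10 (≈ $15.1000 each)
After Sep 2: 146 on hand, pool $2,281.10 (≈ $15.6240 each)
After Sep 3: 418 on hand, pool $6,197.90 (≈ $14.8275 each)
After Sep 6: 655 on hand, pool $10,286.15 (≈ $15.7040 each)
Sep 11, sell 77: 77/655 × $10,286.15 → $1,209.21
Ending inventory (cost pool remaining) = $9,076.94
Check: goods available $10,286.15 = COGS $1,209.21 + ending $9,076.94

COGS = $1,209.21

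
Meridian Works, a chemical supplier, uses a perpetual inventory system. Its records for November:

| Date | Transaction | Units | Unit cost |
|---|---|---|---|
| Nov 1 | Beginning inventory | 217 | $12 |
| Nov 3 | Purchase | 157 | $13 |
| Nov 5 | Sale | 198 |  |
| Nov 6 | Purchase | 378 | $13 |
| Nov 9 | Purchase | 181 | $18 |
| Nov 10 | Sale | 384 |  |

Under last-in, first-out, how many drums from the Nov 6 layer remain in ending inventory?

Nov 5, 198 sold [LIFO — newest first]: 157 @ $13 + 41 @ $12 = $2,533
Nov 10, 384 sold [LIFO — newest first]: 181 @ $18 + 203 @ $13 = $5,897
Total COGS = $2,533 + $5,897 = $8,430
Ending inventory: 176 @ $12 + 175 @ $13 = $4,387

175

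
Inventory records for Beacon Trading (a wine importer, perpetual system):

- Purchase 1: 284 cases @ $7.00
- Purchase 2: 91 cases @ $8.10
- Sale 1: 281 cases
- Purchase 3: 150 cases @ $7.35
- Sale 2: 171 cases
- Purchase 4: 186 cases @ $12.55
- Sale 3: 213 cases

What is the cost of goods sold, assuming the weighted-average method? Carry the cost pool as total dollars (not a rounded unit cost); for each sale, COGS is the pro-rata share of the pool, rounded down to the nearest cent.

COGS = $5,652.43

After Purchase 1: 284 on hand, pool $1,988.00 (≈ $7.0000 each)
After Purchase 2: 375 on hand, pool $2,725.10 (≈ $7.2669 each)
Sale 1, sell 281: 281/375 × $2,725.10 → $2,042.00
After Purchase 3: 244 on hand, pool $1,785.60 (≈ $7.3180 each)
Sale 2, sell 171: 171/244 × $1,785.60 → $1,251.38
After Purchase 4: 259 on hand, pool $2,868.52 (≈ $11.0754 each)
Sale 3, sell 213: 213/259 × $2,868.52 → $2,359.05
Total COGS = $2,042.00 + $1,251.38 + $2,359.05 = $5,652.43
Ending inventory (cost pool remaining) = $509.47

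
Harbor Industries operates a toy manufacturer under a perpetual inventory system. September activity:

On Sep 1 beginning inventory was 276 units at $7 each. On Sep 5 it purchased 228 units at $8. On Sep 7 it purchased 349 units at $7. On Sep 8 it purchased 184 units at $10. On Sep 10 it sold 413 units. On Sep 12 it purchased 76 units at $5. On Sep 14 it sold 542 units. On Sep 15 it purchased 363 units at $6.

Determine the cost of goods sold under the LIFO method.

COGS = $7,313

Sep 10, 413 sold [LIFO — newest first]: 184 @ $10 + 229 @ $7 = $3,443
Sep 14, 542 sold [LIFO — newest first]: 76 @ $5 + 120 @ $7 + 228 @ $8 + 118 @ $7 = $3,870
Total COGS = $3,443 + $3,870 = $7,313
Ending inventory: 158 @ $7 + 363 @ $6 = $3,284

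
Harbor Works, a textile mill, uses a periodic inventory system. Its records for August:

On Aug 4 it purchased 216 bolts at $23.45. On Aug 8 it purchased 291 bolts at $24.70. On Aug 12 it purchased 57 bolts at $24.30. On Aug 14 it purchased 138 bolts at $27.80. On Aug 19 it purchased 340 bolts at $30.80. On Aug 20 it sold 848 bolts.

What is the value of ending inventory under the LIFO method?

Aug 20, 848 sold [LIFO — newest first]: 340 @ $30.80 + 138 @ $27.80 + 57 @ $24.30 + 291 @ $24.70 + 22 @ $23.45 = $23,397.10
Ending inventory: 194 @ $23.45 = $4,549.30

Ending inventory = $4,549.30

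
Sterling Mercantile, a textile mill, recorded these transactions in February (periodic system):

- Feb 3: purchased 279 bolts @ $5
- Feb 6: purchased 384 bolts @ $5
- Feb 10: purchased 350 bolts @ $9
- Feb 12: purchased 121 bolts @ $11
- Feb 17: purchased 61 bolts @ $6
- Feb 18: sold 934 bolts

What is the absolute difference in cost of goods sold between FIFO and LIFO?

$1,103

FIFO COGS: 279 @ $5 + 384 @ $5 + 271 @ $9 = $5,754
LIFO COGS: 61 @ $6 + 121 @ $11 + 350 @ $9 + 384 @ $5 + 18 @ $5 = $6,857
Difference = |$5,754 − $6,857| = $1,103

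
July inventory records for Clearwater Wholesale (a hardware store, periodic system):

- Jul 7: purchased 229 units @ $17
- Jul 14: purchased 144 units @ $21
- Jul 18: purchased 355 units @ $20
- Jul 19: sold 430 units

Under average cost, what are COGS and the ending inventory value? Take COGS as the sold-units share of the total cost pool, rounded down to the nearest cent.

COGS = $8,279.27; ending inventory = $5,737.73

Jul 19, sell 430: 430/728 × $14,017.00 → $8,279.27
Ending inventory (cost pool remaining) = $5,737.73
Check: goods available $14,017.00 = COGS $8,279.27 + ending $5,737.73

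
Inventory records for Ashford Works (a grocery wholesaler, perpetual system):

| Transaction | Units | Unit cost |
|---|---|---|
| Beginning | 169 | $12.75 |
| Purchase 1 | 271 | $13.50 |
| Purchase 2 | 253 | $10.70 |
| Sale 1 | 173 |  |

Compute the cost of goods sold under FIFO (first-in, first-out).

Sale 1 (173) [FIFO — oldest first]: 169 @ $12.75 + 4 @ $13.50 = $2,208.75
Ending inventory: 267 @ $13.50 + 253 @ $10.70 = $6,311.60
Check: goods available $8,520.35 = COGS $2,208.75 + ending $6,311.60

COGS = $2,208.75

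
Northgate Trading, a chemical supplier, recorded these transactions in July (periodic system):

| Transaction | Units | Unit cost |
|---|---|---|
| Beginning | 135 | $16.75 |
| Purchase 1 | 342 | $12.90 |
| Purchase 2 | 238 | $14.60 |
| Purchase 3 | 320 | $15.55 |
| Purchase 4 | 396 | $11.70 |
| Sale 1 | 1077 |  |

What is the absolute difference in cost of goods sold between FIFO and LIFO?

$944.55

FIFO COGS: 135 @ $16.75 + 342 @ $12.90 + 238 @ $14.60 + 320 @ $15.55 + 42 @ $11.70 = $15,615.25
LIFO COGS: 396 @ $11.70 + 320 @ $15.55 + 238 @ $14.60 + 123 @ $12.90 = $14,670.70
Difference = |$15,615.25 − $14,670.70| = $944.55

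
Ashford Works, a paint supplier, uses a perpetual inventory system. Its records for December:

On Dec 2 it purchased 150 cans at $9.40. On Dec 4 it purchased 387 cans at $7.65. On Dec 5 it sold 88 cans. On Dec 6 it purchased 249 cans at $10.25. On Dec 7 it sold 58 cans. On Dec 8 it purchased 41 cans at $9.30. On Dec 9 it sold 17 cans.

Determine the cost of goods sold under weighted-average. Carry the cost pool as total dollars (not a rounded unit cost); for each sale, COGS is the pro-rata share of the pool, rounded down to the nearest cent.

COGS = $1,383.52

After Dec 2: 150 on hand, pool $1,410.00 (≈ $9.4000 each)
After Dec 4: 537 on hand, pool $4,370.55 (≈ $8.1388 each)
Dec 5, sell 88: 88/537 × $4,370.55 → $716.21
After Dec 6: 698 on hand, pool $6,206.59 (≈ $8.8920 each)
Dec 7, sell 58: 58/698 × $6,206.59 → $515.73
After Dec 8: 681 on hand, pool $6,072.16 (≈ $8.9165 each)
Dec 9, sell 17: 17/681 × $6,072.16 → $151.58
Total COGS = $716.21 + $515.73 + $151.58 = $1,383.52
Ending inventory (cost pool remaining) = $5,920.58
Check: goods available $7,304.10 = COGS $1,383.52 + ending $5,920.58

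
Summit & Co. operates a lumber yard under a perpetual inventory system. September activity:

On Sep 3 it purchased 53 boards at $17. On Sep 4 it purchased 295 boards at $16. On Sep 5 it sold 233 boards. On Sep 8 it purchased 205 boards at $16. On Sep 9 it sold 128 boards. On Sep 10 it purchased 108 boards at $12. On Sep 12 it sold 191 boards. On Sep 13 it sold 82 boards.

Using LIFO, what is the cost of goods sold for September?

Sep 5, 233 sold [LIFO — newest first]: 233 @ $16 = $3,728
Sep 9, 128 sold [LIFO — newest first]: 128 @ $16 = $2,048
Sep 12, 191 sold [LIFO — newest first]: 108 @ $12 + 77 @ $16 + 6 @ $16 = $2,624
Sep 13, 82 sold [LIFO — newest first]: 56 @ $16 + 26 @ $17 = $1,338
Total COGS = $3,728 + $2,048 + $2,624 + $1,338 = $9,738
Ending inventory: 27 @ $17 = $459

COGS = $9,738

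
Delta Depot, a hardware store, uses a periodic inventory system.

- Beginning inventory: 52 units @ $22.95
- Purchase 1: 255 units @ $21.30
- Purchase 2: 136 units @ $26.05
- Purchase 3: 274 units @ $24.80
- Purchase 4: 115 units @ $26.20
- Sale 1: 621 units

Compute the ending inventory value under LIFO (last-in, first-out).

Sale 1 (621) [LIFO — newest first]: 115 @ $26.20 + 274 @ $24.80 + 136 @ $26.05 + 96 @ $21.30 = $15,395.80
Ending inventory: 52 @ $22.95 + 159 @ $21.30 = $4,580.10

Ending inventory = $4,580.10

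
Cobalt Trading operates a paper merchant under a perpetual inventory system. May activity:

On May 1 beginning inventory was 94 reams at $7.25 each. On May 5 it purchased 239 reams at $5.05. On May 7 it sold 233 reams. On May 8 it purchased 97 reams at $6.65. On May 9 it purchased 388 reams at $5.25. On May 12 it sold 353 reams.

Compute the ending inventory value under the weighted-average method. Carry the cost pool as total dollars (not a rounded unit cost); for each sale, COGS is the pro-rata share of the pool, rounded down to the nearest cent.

Ending inventory = $1,288.56

After May 1: 94 on hand, pool $681.50 (≈ $7.2500 each)
After May 5: 333 on hand, pool $1,888.45 (≈ $5.6710 each)
May 7, sell 233: 233/333 × $1,888.45 → $1,321.34
After May 8: 197 on hand, pool $1,212.16 (≈ $6.1531 each)
After May 9: 585 on hand, pool $3,249.16 (≈ $5.5541 each)
May 12, sell 353: 353/585 × $3,249.16 → $1,960.60
Total COGS = $1,321.34 + $1,960.60 = $3,281.94
Ending inventory (cost pool remaining) = $1,288.56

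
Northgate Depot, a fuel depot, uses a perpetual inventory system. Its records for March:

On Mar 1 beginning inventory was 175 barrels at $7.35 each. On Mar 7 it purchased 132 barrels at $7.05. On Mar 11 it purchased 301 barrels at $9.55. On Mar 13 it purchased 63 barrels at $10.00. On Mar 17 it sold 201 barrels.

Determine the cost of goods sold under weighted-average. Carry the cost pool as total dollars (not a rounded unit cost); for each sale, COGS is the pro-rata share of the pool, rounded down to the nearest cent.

After Mar 1: 175 on hand, pool $1,286.25 (≈ $7.3500 each)
After Mar 7: 307 on hand, pool $2,216.85 (≈ $7.2210 each)
After Mar 11: 608 on hand, pool $5,091.40 (≈ $8.3740 each)
After Mar 13: 671 on hand, pool $5,721.40 (≈ $8.5267 each)
Mar 17, sell 201: 201/671 × $5,721.40 → $1,713.86
Ending inventory (cost pool remaining) = $4,007.54

COGS = $1,713.86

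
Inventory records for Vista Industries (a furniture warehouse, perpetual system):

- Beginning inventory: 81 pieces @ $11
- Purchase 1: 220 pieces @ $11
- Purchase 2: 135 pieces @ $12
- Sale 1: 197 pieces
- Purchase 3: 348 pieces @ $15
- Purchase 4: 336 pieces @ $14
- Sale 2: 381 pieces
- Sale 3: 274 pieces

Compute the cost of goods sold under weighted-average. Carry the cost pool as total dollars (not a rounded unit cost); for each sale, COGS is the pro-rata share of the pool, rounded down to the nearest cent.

After Beginning: 81 on hand, pool $891.00 (≈ $11.0000 each)
After Purchase 1: 301 on hand, pool $3,311.00 (≈ $11.0000 each)
After Purchase 2: 436 on hand, pool $4,931.00 (≈ $11.3096 each)
Sale 1, sell 197: 197/436 × $4,931.00 → $2,227.99
After Purchase 3: 587 on hand, pool $7,923.01 (≈ $13.4975 each)
After Purchase 4: 923 on hand, pool $12,627.01 (≈ $13.6804 each)
Sale 2, sell 381: 381/923 × $12,627.01 → $5,212.23
Sale 3, sell 274: 274/542 × $7,414.78 → $3,748.43
Total COGS = $2,227.99 + $5,212.23 + $3,748.43 = $11,188.65
Ending inventory (cost pool remaining) = $3,666.35
Check: goods available $14,855.00 = COGS $11,188.65 + ending $3,666.35

COGS = $11,188.65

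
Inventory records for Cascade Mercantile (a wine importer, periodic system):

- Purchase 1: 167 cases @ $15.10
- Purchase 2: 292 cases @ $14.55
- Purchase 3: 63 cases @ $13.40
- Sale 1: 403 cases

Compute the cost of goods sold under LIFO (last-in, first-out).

COGS = $5,817.60

Sale 1 (403) [LIFO — newest first]: 63 @ $13.40 + 292 @ $14.55 + 48 @ $15.10 = $5,817.60
Ending inventory: 119 @ $15.10 = $1,796.90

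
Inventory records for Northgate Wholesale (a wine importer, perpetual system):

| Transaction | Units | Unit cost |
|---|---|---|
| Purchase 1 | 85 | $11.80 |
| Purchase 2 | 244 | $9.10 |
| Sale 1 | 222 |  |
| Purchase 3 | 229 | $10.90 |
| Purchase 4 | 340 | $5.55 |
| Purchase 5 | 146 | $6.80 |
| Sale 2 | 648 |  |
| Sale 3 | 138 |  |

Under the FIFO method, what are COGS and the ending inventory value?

COGS = $8,354.50; ending inventory = $244.80

Sale 1 (222) [FIFO — oldest first]: 85 @ $11.80 + 137 @ $9.10 = $2,249.70
Sale 2 (648) [FIFO — oldest first]: 107 @ $9.10 + 229 @ $10.90 + 312 @ $5.55 = $5,201.40
Sale 3 (138) [FIFO — oldest first]: 28 @ $5.55 + 110 @ $6.80 = $903.40
Total COGS = $2,249.70 + $5,201.40 + $903.40 = $8,354.50
Ending inventory: 36 @ $6.80 = $244.80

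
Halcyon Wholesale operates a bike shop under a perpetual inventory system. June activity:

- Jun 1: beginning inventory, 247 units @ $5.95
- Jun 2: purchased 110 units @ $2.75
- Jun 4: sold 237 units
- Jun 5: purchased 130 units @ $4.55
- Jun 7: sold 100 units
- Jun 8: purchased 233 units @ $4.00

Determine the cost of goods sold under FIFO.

Jun 4, 237 sold [FIFO — oldest first]: 237 @ $5.95 = $1,410.15
Jun 7, 100 sold [FIFO — oldest first]: 10 @ $5.95 + 90 @ $2.75 = $307.00
Total COGS = $1,410.15 + $307.00 = $1,717.15
Ending inventory: 20 @ $2.75 + 130 @ $4.55 + 233 @ $4.00 = $1,578.50

COGS = $1,717.15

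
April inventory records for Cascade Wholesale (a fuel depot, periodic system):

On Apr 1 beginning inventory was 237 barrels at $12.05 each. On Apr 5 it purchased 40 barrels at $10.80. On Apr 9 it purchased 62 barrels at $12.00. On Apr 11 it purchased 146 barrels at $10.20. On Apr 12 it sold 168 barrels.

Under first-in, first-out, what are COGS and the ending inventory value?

Apr 12, 168 sold [FIFO — oldest first]: 168 @ $12.05 = $2,024.40
Ending inventory: 69 @ $12.05 + 40 @ $10.80 + 62 @ $12.00 + 146 @ $10.20 = $3,496.65
Check: goods available $5,521.05 = COGS $2,024.40 + ending $3,496.65

COGS = $2,024.40; ending inventory = $3,496.65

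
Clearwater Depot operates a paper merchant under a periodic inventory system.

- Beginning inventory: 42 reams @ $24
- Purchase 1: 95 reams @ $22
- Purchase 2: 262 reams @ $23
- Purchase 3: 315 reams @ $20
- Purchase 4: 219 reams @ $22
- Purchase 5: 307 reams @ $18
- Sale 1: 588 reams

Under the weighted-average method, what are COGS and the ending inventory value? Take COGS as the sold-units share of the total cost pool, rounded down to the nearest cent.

Sale 1, sell 588: 588/1240 × $25,768.00 → $12,219.01
Ending inventory (cost pool remaining) = $13,548.99
Check: goods available $25,768.00 = COGS $12,219.01 + ending $13,548.99

COGS = $12,219.01; ending inventory = $13,548.99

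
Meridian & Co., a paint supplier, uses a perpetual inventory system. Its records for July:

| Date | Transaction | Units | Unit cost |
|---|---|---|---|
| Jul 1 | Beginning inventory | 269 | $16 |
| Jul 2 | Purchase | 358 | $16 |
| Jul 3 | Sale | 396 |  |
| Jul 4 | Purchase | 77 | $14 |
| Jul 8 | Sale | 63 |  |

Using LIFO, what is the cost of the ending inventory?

Jul 3, 396 sold [LIFO — newest first]: 358 @ $16 + 38 @ $16 = $6,336
Jul 8, 63 sold [LIFO — newest first]: 63 @ $14 = $882
Total COGS = $6,336 + $882 = $7,218
Ending inventory: 231 @ $16 + 14 @ $14 = $3,892

Ending inventory = $3,892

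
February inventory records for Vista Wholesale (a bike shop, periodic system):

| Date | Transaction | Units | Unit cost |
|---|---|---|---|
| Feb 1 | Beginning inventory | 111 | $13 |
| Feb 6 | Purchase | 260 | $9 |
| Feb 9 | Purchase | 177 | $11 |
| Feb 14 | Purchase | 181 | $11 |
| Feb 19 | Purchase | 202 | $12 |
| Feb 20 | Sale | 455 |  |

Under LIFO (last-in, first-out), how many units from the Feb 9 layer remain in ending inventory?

105

Feb 20, 455 sold [LIFO — newest first]: 202 @ $12 + 181 @ $11 + 72 @ $11 = $5,207
Ending inventory: 111 @ $13 + 260 @ $9 + 105 @ $11 = $4,938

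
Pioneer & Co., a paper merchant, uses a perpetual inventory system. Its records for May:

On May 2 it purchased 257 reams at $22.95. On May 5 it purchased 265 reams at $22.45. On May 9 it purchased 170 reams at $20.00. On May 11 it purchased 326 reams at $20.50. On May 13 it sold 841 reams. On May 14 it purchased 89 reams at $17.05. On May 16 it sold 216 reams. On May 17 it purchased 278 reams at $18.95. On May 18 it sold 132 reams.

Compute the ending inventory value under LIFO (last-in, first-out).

Ending inventory = $3,914.20

May 13, 841 sold [LIFO — newest first]: 326 @ $20.50 + 170 @ $20.00 + 265 @ $22.45 + 80 @ $22.95 = $17,868.25
May 16, 216 sold [LIFO — newest first]: 89 @ $17.05 + 127 @ $22.95 = $4,432.10
May 18, 132 sold [LIFO — newest first]: 132 @ $18.95 = $2,501.40
Total COGS = $17,868.25 + $4,432.10 + $2,501.40 = $24,801.75
Ending inventory: 50 @ $22.95 + 146 @ $18.95 = $3,914.20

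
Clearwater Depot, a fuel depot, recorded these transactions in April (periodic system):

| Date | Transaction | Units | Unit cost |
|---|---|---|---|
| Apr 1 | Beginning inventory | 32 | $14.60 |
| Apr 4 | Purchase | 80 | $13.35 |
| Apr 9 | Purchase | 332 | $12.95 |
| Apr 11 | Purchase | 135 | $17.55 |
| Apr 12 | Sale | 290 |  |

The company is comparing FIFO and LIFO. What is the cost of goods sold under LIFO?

FIFO COGS: 32 @ $14.60 + 80 @ $13.35 + 178 @ $12.95 = $3,840.30
LIFO COGS: 135 @ $17.55 + 155 @ $12.95 = $4,376.50

COGS = $4,376.50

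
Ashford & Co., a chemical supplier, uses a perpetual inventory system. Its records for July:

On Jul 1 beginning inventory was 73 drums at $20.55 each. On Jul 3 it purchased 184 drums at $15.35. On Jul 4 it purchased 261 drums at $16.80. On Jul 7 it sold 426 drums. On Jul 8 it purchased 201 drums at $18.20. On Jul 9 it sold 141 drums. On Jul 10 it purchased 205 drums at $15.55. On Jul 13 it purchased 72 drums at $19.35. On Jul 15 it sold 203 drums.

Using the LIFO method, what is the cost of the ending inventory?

Jul 7, 426 sold [LIFO — newest first]: 261 @ $16.80 + 165 @ $15.35 = $6,917.55
Jul 9, 141 sold [LIFO — newest first]: 141 @ $18.20 = $2,566.20
Jul 15, 203 sold [LIFO — newest first]: 72 @ $19.35 + 131 @ $15.55 = $3,430.25
Total COGS = $6,917.55 + $2,566.20 + $3,430.25 = $12,914.00
Ending inventory: 73 @ $20.55 + 19 @ $15.35 + 60 @ $18.20 + 74 @ $15.55 = $4,034.50

Ending inventory = $4,034.50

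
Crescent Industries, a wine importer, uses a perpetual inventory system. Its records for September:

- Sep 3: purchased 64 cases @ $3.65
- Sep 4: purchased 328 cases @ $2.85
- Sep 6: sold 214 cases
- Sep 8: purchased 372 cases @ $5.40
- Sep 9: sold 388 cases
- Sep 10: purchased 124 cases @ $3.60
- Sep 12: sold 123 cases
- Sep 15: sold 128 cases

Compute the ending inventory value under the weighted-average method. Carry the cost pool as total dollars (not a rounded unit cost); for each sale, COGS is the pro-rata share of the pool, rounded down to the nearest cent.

After Sep 3: 64 on hand, pool $233.60 (≈ $3.6500 each)
After Sep 4: 392 on hand, pool $1,168.40 (≈ $2.9806 each)
Sep 6, sell 214: 214/392 × $1,168.40 → $637.85
After Sep 8: 550 on hand, pool $2,539.35 (≈ $4.6170 each)
Sep 9, sell 388: 388/550 × $2,539.35 → $1,791.39
After Sep 10: 286 on hand, pool $1,194.36 (≈ $4.1761 each)
Sep 12, sell 123: 123/286 × $1,194.36 → $513.65
Sep 15, sell 128: 128/163 × $680.71 → $534.54
Total COGS = $637.85 + $1,791.39 + $513.65 + $534.54 = $3,477.43
Ending inventory (cost pool remaining) = $146.17
Check: goods available $3,623.60 = COGS $3,477.43 + ending $146.17

Ending inventory = $146.17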